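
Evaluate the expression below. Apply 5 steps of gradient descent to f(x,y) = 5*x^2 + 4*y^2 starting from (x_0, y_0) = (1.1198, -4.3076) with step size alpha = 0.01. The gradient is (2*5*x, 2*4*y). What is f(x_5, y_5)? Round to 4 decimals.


Gradient descent on f(x,y) = 5*x^2 + 4*y^2.
Starting point: (1.1198, -4.3076), alpha = 0.01
Step 1: grad_x = 2*5*1.1198 = 11.198, grad_y = 2*4*-4.3076 = -34.4608
  x_1 = 1.1198 - 0.01*11.198 = 1.0078
  y_1 = -4.3076 - 0.01*-34.4608 = -3.963
Step 2: grad_x = 2*5*1.0078 = 10.0782, grad_y = 2*4*-3.963 = -31.7039
  x_2 = 1.0078 - 0.01*10.0782 = 0.907
  y_2 = -3.963 - 0.01*-31.7039 = -3.646
Step 3: grad_x = 2*5*0.907 = 9.0704, grad_y = 2*4*-3.646 = -29.1676
  x_3 = 0.907 - 0.01*9.0704 = 0.8163
  y_3 = -3.646 - 0.01*-29.1676 = -3.3543
Step 4: grad_x = 2*5*0.8163 = 8.1633, grad_y = 2*4*-3.3543 = -26.8342
  x_4 = 0.8163 - 0.01*8.1633 = 0.7347
  y_4 = -3.3543 - 0.01*-26.8342 = -3.0859
Step 5: grad_x = 2*5*0.7347 = 7.347, grad_y = 2*4*-3.0859 = -24.6875
  x_5 = 0.7347 - 0.01*7.347 = 0.6612
  y_5 = -3.0859 - 0.01*-24.6875 = -2.8391
f(0.6612, -2.8391) = 5*0.6612^2 + 4*(-2.8391)^2 = 34.4272


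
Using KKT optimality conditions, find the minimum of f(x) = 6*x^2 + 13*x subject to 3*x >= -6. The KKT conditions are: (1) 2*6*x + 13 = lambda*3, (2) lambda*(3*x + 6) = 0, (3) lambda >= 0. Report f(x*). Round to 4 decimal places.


Step 1: Try lambda = 0 (constraint inactive).
Stationarity: 2*6*x + 13 = 0
x* = -13/(2*6) = -13/12 = -1.0833 (rounded; the exact value -13/12 is used below)
Check constraint: 3*-1.0833 = -3.2499 >= -6 -- satisfied.
Step 2: Compute optimal value.
f(x*) = 6*(-13/12)^2 + 13*(-13/12) = -7.0417


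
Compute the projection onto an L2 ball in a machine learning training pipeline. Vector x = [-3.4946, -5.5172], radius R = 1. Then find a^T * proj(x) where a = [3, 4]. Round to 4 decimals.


Step 1: Compute ||x|| (intermediates to 6 decimals).
||x|| = sqrt((-3.4946)^2 + (-5.5172)^2) = 6.530829
Step 2: Project.
Since ||x|| > R, scale = R/||x|| = 1/6.530829 = 0.15312, proj(x) = scale * x
proj(x) = [-0.535093, -0.844794]
Step 3: Dot product.
a^T * proj(x) = 3*(-0.535093) + 4*(-0.844794) = -4.9845


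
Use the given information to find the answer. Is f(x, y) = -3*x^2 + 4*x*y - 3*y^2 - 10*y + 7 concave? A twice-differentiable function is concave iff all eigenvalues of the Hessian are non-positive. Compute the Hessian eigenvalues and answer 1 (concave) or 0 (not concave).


The Hessian of f(x,y) = -3*x^2 + 4*x*y - 3*y^2 - 10*y + 7 is:
H = [[-6, 4], [4, -6]]
Trace = -6 - 6 = -12
Determinant = -6*-6 - (4)^2 = 20
Discriminant = (-12)^2 - 4*20 = 64.0
Eigenvalues: lambda_1 = -10.0, lambda_2 = -2.0
The function is concave.

1


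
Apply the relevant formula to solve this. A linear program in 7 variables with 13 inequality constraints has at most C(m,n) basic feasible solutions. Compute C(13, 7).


Each vertex corresponds to some choice of n active constraints out of m, so the number of vertices is at most C(m, n) = m! / (n!(m-n)!).
m = 13, n = 7
Numerator: 13 * 12 * 11 * 10 * 9 * 8 * 7
Denominator: 7! = 5040
C(13, 7) = 1716


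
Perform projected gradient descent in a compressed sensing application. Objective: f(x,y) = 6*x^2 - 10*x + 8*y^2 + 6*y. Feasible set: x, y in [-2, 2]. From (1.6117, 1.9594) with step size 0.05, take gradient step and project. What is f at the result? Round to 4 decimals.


Step 1: Compute gradient at (1.6117, 1.9594).
grad_x = 2*6*1.6117 - 10 = 9.3404
grad_y = 2*8*1.9594 + 6 = 37.3504
Step 2: Gradient step.
x_raw = 1.6117 - 0.05*9.3404 = 1.1447
y_raw = 1.9594 - 0.05*37.3504 = 0.0919
Step 3: Project onto [-2, 2].
x_proj = clip(1.1447) = 1.1447
y_proj = clip(0.0919) = 0.0919
Step 4: Evaluate f.
f(1.1447, 0.0919) = -2.9662


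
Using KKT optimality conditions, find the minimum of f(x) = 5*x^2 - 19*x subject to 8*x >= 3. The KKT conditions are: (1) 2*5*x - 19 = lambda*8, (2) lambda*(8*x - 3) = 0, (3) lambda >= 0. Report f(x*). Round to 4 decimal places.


Step 1: Try lambda = 0 (constraint inactive).
Stationarity: 2*5*x - 19 = 0
x* = 19/(2*5) = 1.9
Check constraint: 8*1.9 = 15.2 >= 3 -- satisfied.
Step 2: Compute optimal value.
f(x*) = 5*1.9^2 - 19*1.9 = -18.05


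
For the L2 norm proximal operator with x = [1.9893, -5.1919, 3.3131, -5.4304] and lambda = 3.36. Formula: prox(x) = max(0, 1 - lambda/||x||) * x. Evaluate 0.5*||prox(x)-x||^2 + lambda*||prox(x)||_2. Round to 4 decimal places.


Step 1: Compute ||x||.
||x|| = 8.4486
Step 2: Compute scaling factor.
scale = max(0, 1 - 3.36/8.4486) = 0.6023
Step 3: prox(x) = [1.1982, -3.1271, 1.9955, -3.2707]
||prox(x)|| = 5.0886
Step 4: Proximal objective.
0.5*||prox-x||^2 = 5.6448
lambda*||prox|| = 17.0977
Total = 22.7425


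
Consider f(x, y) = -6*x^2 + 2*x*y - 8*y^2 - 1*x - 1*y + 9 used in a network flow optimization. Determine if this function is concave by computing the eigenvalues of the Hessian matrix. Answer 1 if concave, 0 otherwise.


The Hessian of f(x,y) = -6*x^2 + 2*x*y - 8*y^2 - 1*x - 1*y + 9 is:
H = [[-12, 2], [2, -16]]
Trace = -12 - 16 = -28
Determinant = -12*-16 - (2)^2 = 188
Discriminant = (-28)^2 - 4*188 = 32.0
Eigenvalues: lambda_1 = -16.8284, lambda_2 = -11.1716
The function is concave.

1


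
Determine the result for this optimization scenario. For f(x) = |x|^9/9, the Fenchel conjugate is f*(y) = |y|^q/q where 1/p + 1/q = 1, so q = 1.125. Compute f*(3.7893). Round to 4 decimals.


The conjugate exponent q satisfies 1/p + 1/q = 1.
p = 9, so q = 9/(9 - 1) = 1.125
|y|^q = 3.7893^1.125 = 4.4759
f*(3.7893) = 4.4759 / 1.125 = 3.9786


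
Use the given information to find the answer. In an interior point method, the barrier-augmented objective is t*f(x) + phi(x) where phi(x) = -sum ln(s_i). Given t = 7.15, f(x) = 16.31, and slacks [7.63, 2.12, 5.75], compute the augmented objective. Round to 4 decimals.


Step 1: Compute log-barrier.
ln values: [2.0321, 0.7514, 1.7492]
phi = -(2.0321 + 0.7514 + 1.7492) = -4.5327
Step 2: Compute augmented objective.
t*f(x) = 7.15*16.31 = 116.6165
Total = 116.6165 - 4.5327 = 112.0838


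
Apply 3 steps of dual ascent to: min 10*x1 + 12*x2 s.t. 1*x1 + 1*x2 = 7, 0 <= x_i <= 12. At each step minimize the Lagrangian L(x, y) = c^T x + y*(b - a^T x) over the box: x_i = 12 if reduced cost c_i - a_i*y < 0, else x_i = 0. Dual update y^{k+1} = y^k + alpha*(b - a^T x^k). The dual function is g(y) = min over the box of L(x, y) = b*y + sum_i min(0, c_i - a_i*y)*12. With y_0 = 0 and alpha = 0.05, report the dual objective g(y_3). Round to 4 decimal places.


Dual ascent for LP: min 10*x1 + 12*x2, 1*x1 + 1*x2 = 7, 0 <= x_i <= 12
Step 1: y^k = 0.0, reduced costs: (10.0, 12.0)
  x^k = (0.0, 0.0), subgradient = b - a^T x = 7.0
  y^{k+1} = 0.0 + 0.05*7.0 = 0.35
Step 2: y^k = 0.35, reduced costs: (9.65, 11.65)
  x^k = (0.0, 0.0), subgradient = b - a^T x = 7.0
  y^{k+1} = 0.35 + 0.05*7.0 = 0.7
Step 3: y^k = 0.7, reduced costs: (9.3, 11.3)
  x^k = (0.0, 0.0), subgradient = b - a^T x = 7.0
  y^{k+1} = 0.7 + 0.05*7.0 = 1.05
Dual objective at y_3 = 1.05: reduced costs (8.95, 10.95), box minimizer x = (0.0, 0.0)
g(y_3) = b*y + (c1 - a1*y)*x1 + (c2 - a2*y)*x2 = 7*1.05 + 8.95*0.0 + 10.95*0.0 = 7.35 + 0.0 + 0.0 = 7.35


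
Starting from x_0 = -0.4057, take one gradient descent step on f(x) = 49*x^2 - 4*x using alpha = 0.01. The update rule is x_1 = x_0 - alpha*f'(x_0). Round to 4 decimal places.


We compute the gradient at x_0 and apply the update.
f'(x) = 98*x - 4
f'(-0.4057) = 98*-0.4057 - 4 = -43.7586
x_1 = -0.4057 - 0.01*-43.7586 = 0.0319


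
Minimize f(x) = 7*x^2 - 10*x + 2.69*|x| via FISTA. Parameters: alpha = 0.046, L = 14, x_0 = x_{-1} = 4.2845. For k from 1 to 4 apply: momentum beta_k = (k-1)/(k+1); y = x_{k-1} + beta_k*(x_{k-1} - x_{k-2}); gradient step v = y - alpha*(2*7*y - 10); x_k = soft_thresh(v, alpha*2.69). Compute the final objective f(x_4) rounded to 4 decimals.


FISTA on f(x) = 7*x^2 - 10*x + 2.69*|x|
L = 14, alpha = 0.046
Iteration 1: beta = 0.0, y = 4.2845 + 0.0*(4.2845 - 4.2845) = 4.2845
  grad(y) = 49.983, v = y - alpha*grad = 1.9853
  prox(v) = soft_thresh(1.9853, 0.1237) = 1.8615
Iteration 2: beta = 0.3333, y = 1.8615 + 0.3333*(1.8615 - 4.2845) = 1.0539
  grad(y) = 4.7545, v = y - alpha*grad = 0.8352
  prox(v) = soft_thresh(0.8352, 0.1237) = 0.7114
Iteration 3: beta = 0.5, y = 0.7114 + 0.5*(0.7114 - 1.8615) = 0.1364
  grad(y) = -8.0905, v = y - alpha*grad = 0.5086
  prox(v) = soft_thresh(0.5086, 0.1237) = 0.3848
Iteration 4: beta = 0.6, y = 0.3848 + 0.6*(0.3848 - 0.7114) = 0.1888
  grad(y) = -7.3562, v = y - alpha*grad = 0.5272
  prox(v) = soft_thresh(0.5272, 0.1237) = 0.4035
f(x_4) = 7*0.4035^2 - 10*0.4035 + 2.69*|0.4035| = -1.8099


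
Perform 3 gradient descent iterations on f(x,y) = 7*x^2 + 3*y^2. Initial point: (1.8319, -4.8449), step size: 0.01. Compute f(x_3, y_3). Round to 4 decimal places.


Gradient descent on f(x,y) = 7*x^2 + 3*y^2.
Starting point: (1.8319, -4.8449), alpha = 0.01
Step 1: grad_x = 2*7*1.8319 = 25.6466, grad_y = 2*3*-4.8449 = -29.0694
  x_1 = 1.8319 - 0.01*25.6466 = 1.5754
  y_1 = -4.8449 - 0.01*-29.0694 = -4.5542
Step 2: grad_x = 2*7*1.5754 = 22.0561, grad_y = 2*3*-4.5542 = -27.3252
  x_2 = 1.5754 - 0.01*22.0561 = 1.3549
  y_2 = -4.5542 - 0.01*-27.3252 = -4.281
Step 3: grad_x = 2*7*1.3549 = 18.9682, grad_y = 2*3*-4.281 = -25.6857
  x_3 = 1.3549 - 0.01*18.9682 = 1.1652
  y_3 = -4.281 - 0.01*-25.6857 = -4.0241
f(1.1652, -4.0241) = 7*1.1652^2 + 3*(-4.0241)^2 = 58.0837


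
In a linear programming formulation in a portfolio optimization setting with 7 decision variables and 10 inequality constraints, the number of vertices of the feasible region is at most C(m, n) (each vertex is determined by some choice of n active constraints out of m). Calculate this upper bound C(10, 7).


Each vertex corresponds to some choice of n active constraints out of m, so the number of vertices is at most C(m, n) = m! / (n!(m-n)!).
m = 10, n = 7
Numerator: 10 * 9 * 8 * 7 * 6 * 5 * 4
Denominator: 7! = 5040
C(10, 7) = 120


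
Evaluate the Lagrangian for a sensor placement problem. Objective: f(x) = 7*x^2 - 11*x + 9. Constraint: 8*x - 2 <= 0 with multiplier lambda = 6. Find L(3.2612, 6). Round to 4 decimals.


Step 1: Evaluate f(x).
f(3.2612) = 7*3.2612^2 - 11*3.2612 + 9 = 47.5748
Step 2: Evaluate g(x).
g(3.2612) = 8*3.2612 - 2 = 24.0896
Step 3: Compute Lagrangian.
L = 47.5748 + 6*24.0896 = 192.1124


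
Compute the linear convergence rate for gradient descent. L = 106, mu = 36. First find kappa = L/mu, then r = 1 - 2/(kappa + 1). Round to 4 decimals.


Step 1: Compute the condition number.
kappa = L/mu = 106/36 = 2.9444
Step 2: Compute the convergence rate.
r = 1 - 2/(kappa + 1) = 1 - 2*mu/(L + mu) = (L - mu)/(L + mu) = 70/142 = 0.493


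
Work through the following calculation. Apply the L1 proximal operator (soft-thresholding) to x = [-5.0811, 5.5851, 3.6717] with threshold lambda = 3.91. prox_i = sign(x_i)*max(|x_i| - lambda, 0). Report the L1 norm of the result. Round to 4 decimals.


Soft-thresholding with lambda = 3.91:
prox(-5.0811) = sign(-5.0811)*max(|-5.0811| - 3.91, 0) = -1.1711
prox(5.5851) = sign(5.5851)*max(|5.5851| - 3.91, 0) = 1.6751
prox(3.6717) = sign(3.6717)*max(|3.6717| - 3.91, 0) = 0.0
prox(x) = [-1.1711, 1.6751, 0.0]
||prox(x)||_1 = 1.1711 + 1.6751 + 0.0 = 2.8462


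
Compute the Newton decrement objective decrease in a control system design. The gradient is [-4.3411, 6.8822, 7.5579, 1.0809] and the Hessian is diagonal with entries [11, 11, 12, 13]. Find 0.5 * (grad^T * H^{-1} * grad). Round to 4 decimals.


Step 1: H is diagonal, so H^(-1) * g = [-0.3946, 0.6257, 0.6298, 0.0831].
Step 2: g^T H^(-1) g = sum_i g_i^2 / H_ii
  = (-4.3411)^2/11 + (6.8822)^2/11 + (7.5579)^2/12 + (1.0809)^2/13
  = 1.7132 + 4.3059 + 4.7602 + 0.0899 = 10.8691
Step 3: Objective decrease = 0.5 * g^T H^(-1) g = 5.4346


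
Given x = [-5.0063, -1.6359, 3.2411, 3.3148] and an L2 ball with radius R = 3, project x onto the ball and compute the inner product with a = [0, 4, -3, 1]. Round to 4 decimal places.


Step 1: Compute ||x|| (intermediates to 6 decimals).
||x|| = sqrt((-5.0063)^2 + (-1.6359)^2 + 3.2411^2 + 3.3148^2) = 7.01654
Step 2: Project.
Since ||x|| > R, scale = R/||x|| = 3/7.01654 = 0.427561, proj(x) = scale * x
proj(x) = [-2.140499, -0.699447, 1.385768, 1.417279]
Step 3: Dot product.
a^T * proj(x) = 0*(-2.140499) + 4*(-0.699447) - 3*1.385768 + 1*1.417279 = -5.5378


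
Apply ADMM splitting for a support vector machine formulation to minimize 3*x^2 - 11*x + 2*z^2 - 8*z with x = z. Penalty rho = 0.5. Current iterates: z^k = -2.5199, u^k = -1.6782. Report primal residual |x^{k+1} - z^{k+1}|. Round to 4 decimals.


ADMM iteration with rho = 0.5, z^k = -2.5199, u^k = -1.6782
Step 1: x-update.
Minimize 3*x^2 - 11*x + (0.5/2)*(x + 2.5199 - 1.6782)^2
FOC: (2*3 + 0.5)*x = 11 + 0.5*(-2.5199 + 1.6782)
x^{k+1} = 1.6276
Step 2: z-update.
Minimize 2*z^2 - 8*z + (0.5/2)*(1.6276 - z - 1.6782)^2
FOC: (2*2 + 0.5)*z = 8 + 0.5*(1.6276 - 1.6782)
z^{k+1} = 1.7722
Step 3: u-update.
u^{k+1} = -1.6782 + 1.6276 - 1.7722 = -1.8228
Step 4: Primal residual = |1.6276 - 1.7722| = 0.1446


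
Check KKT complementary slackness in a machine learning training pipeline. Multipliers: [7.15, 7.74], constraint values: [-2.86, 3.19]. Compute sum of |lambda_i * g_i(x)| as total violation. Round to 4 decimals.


KKT complementary slackness check:
lambda_1 * g_1 = 7.15 * -2.86 = -20.449
lambda_2 * g_2 = 7.74 * 3.19 = 24.6906
Total violation = 20.449 + 24.6906 = 45.1396


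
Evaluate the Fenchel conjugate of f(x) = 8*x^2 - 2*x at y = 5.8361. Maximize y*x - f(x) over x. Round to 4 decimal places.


f*(y) = sup_x {y*x - a*x^2 - b*x} = sup_x {(y-b)*x - a*x^2}
FOC: (y - b) - 2a*x = 0 => x* = (y - b)/(2a)
x* = (5.8361 + 2)/(2*8) = 0.4898
f*(5.8361) = (y-b)^2/(4a) = (5.8361 + 2)^2/(4*8)
= 61.4045/32 = 1.9189


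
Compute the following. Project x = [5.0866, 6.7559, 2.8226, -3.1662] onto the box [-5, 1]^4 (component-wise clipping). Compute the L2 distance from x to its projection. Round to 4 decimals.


Project each component onto [-5, 1].
clip(5.0866) = 1.0, clip(6.7559) = 1.0, clip(2.8226) = 1.0, clip(-3.1662) = -3.1662
Projection = [1.0, 1.0, 1.0, -3.1662]
Squared diffs: [16.7003, 33.1304, 3.3219, 0.0]
Distance = sqrt(53.1526) = 7.2906


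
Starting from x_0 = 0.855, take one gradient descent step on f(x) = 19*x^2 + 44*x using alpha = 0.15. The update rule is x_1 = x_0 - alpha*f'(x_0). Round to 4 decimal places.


We compute the gradient at x_0 and apply the update.
f'(x) = 38*x + 44
f'(0.855) = 38*0.855 + 44 = 76.49
x_1 = 0.855 - 0.15*76.49 = -10.6185


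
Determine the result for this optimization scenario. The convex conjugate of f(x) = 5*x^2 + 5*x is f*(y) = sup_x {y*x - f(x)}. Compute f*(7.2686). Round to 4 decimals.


f*(y) = sup_x {y*x - a*x^2 - b*x} = sup_x {(y-b)*x - a*x^2}
FOC: (y - b) - 2a*x = 0 => x* = (y - b)/(2a)
x* = (7.2686 - 5)/(2*5) = 0.2269
f*(7.2686) = (y-b)^2/(4a) = (7.2686 - 5)^2/(4*5)
= 5.1465/20 = 0.2573


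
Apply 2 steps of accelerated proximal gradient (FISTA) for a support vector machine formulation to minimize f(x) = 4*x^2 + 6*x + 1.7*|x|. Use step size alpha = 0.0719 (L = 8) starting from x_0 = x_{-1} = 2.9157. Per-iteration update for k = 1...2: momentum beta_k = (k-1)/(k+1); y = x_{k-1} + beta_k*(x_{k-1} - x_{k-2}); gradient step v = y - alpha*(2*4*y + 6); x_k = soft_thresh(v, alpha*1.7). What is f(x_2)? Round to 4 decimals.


FISTA on f(x) = 4*x^2 + 6*x + 1.7*|x|
L = 8, alpha = 0.0719
Iteration 1: beta = 0.0, y = 2.9157 + 0.0*(2.9157 - 2.9157) = 2.9157
  grad(y) = 29.3256, v = y - alpha*grad = 0.8072
  prox(v) = soft_thresh(0.8072, 0.1222) = 0.685
Iteration 2: beta = 0.3333, y = 0.685 + 0.3333*(0.685 - 2.9157) = -0.0586
  grad(y) = 5.531, v = y - alpha*grad = -0.4563
  prox(v) = soft_thresh(-0.4563, 0.1222) = -0.3341
f(x_2) = 4*(-0.3341)^2 + 6*(-0.3341) + 1.7*|-0.3341| = -0.9901


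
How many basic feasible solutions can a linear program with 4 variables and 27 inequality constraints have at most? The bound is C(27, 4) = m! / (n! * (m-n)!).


Each vertex corresponds to some choice of n active constraints out of m, so the number of vertices is at most C(m, n) = m! / (n!(m-n)!).
m = 27, n = 4
Numerator: 27 * 26 * 25 * 24
Denominator: 4! = 24
C(27, 4) = 17550


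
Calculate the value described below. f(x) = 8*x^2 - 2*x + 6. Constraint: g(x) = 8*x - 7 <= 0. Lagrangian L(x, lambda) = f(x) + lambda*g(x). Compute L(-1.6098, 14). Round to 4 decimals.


Step 1: Evaluate f(x).
f(-1.6098) = 8*(-1.6098)^2 - 2*(-1.6098) + 6 = 29.9512
Step 2: Evaluate g(x).
g(-1.6098) = 8*-1.6098 - 7 = -19.8784
Step 3: Compute Lagrangian.
L = 29.9512 + 14*-19.8784 = -248.3464


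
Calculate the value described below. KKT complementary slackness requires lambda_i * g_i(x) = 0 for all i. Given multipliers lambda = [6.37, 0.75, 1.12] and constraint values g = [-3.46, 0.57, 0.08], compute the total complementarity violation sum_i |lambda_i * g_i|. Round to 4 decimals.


KKT complementary slackness check:
lambda_1 * g_1 = 6.37 * -3.46 = -22.0402
lambda_2 * g_2 = 0.75 * 0.57 = 0.4275
lambda_3 * g_3 = 1.12 * 0.08 = 0.0896
Total violation = 22.0402 + 0.4275 + 0.0896 = 22.5573


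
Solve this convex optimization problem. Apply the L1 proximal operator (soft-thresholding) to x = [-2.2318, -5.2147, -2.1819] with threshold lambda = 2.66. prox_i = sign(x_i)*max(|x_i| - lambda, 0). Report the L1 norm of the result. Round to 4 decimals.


Soft-thresholding with lambda = 2.66:
prox(-2.2318) = sign(-2.2318)*max(|-2.2318| - 2.66, 0) = 0.0
prox(-5.2147) = sign(-5.2147)*max(|-5.2147| - 2.66, 0) = -2.5547
prox(-2.1819) = sign(-2.1819)*max(|-2.1819| - 2.66, 0) = 0.0
prox(x) = [0.0, -2.5547, 0.0]
||prox(x)||_1 = 0.0 + 2.5547 + 0.0 = 2.5547


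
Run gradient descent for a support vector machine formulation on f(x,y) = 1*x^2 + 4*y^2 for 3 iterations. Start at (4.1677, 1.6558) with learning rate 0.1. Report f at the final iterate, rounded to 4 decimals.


Gradient descent on f(x,y) = 1*x^2 + 4*y^2.
Starting point: (4.1677, 1.6558), alpha = 0.1
Step 1: grad_x = 2*1*4.1677 = 8.3354, grad_y = 2*4*1.6558 = 13.2464
  x_1 = 4.1677 - 0.1*8.3354 = 3.3342
  y_1 = 1.6558 - 0.1*13.2464 = 0.3312
Step 2: grad_x = 2*1*3.3342 = 6.6683, grad_y = 2*4*0.3312 = 2.6493
  x_2 = 3.3342 - 0.1*6.6683 = 2.6673
  y_2 = 0.3312 - 0.1*2.6493 = 0.0662
Step 3: grad_x = 2*1*2.6673 = 5.3347, grad_y = 2*4*0.0662 = 0.5299
  x_3 = 2.6673 - 0.1*5.3347 = 2.1339
  y_3 = 0.0662 - 0.1*0.5299 = 0.0132
f(2.1339, 0.0132) = 1*2.1339^2 + 4*0.0132^2 = 4.5541


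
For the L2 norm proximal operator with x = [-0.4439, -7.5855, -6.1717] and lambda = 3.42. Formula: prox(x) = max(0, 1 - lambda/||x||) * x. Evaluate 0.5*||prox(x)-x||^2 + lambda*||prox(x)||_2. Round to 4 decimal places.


Step 1: Compute ||x||.
||x|| = 9.7891
Step 2: Compute scaling factor.
scale = max(0, 1 - 3.42/9.7891) = 0.6506
Step 3: prox(x) = [-0.2888, -4.9354, -4.0155]
||prox(x)|| = 6.3691
Step 4: Proximal objective.
0.5*||prox-x||^2 = 5.8482
lambda*||prox|| = 21.7823
Total = 27.6306


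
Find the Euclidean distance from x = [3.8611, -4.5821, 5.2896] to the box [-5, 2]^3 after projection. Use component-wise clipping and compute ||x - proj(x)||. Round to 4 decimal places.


Project each component onto [-5, 2].
clip(3.8611) = 2.0, clip(-4.5821) = -4.5821, clip(5.2896) = 2.0
Projection = [2.0, -4.5821, 2.0]
Squared diffs: [3.4637, 0.0, 10.8215]
Distance = sqrt(14.2852) = 3.7796


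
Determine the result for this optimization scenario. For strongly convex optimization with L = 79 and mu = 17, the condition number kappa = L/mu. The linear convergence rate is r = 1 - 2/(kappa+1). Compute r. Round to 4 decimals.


Step 1: Compute the condition number.
kappa = L/mu = 79/17 = 4.6471
Step 2: Compute the convergence rate.
r = 1 - 2/(kappa + 1) = 1 - 2*mu/(L + mu) = (L - mu)/(L + mu) = 62/96 = 0.6458


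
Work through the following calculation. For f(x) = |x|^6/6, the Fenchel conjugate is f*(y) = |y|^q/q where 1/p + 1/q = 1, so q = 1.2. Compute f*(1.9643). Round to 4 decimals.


The conjugate exponent q satisfies 1/p + 1/q = 1.
p = 6, so q = 6/(6 - 1) = 1.2
|y|^q = 1.9643^1.2 = 2.2483
f*(1.9643) = 2.2483 / 1.2 = 1.8736


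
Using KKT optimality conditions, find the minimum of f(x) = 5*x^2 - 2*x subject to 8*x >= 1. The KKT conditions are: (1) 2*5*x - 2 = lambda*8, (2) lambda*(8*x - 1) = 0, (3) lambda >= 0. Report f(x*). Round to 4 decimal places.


Step 1: Try lambda = 0 (constraint inactive).
Stationarity: 2*5*x - 2 = 0
x* = 2/(2*5) = 0.2
Check constraint: 8*0.2 = 1.6 >= 1 -- satisfied.
Step 2: Compute optimal value.
f(x*) = 5*0.2^2 - 2*0.2 = -0.2


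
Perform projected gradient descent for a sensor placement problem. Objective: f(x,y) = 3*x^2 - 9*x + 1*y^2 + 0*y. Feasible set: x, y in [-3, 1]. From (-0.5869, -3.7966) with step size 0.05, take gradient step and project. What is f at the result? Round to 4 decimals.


Step 1: Compute gradient at (-0.5869, -3.7966).
grad_x = 2*3*-0.5869 - 9 = -12.5214
grad_y = 2*1*-3.7966 + 0 = -7.5932
Step 2: Gradient step.
x_raw = -0.5869 - 0.05*-12.5214 = 0.0392
y_raw = -3.7966 - 0.05*-7.5932 = -3.4169
Step 3: Project onto [-3, 1].
x_proj = clip(0.0392) = 0.0392
y_proj = clip(-3.4169) = -3.0
Step 4: Evaluate f.
f(0.0392, -3.0) = 8.6521


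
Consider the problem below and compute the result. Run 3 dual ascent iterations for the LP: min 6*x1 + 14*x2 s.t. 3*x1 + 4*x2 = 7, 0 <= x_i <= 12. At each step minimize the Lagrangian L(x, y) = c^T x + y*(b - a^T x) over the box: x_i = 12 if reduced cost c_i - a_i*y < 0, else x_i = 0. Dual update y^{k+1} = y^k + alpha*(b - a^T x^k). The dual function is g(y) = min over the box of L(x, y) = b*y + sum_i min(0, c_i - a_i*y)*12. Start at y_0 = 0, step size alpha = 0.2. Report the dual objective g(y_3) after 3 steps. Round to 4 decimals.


Dual ascent for LP: min 6*x1 + 14*x2, 3*x1 + 4*x2 = 7, 0 <= x_i <= 12
Step 1: y^k = 0.0, reduced costs: (6.0, 14.0)
  x^k = (0.0, 0.0), subgradient = b - a^T x = 7.0
  y^{k+1} = 0.0 + 0.2*7.0 = 1.4
Step 2: y^k = 1.4, reduced costs: (1.8, 8.4)
  x^k = (0.0, 0.0), subgradient = b - a^T x = 7.0
  y^{k+1} = 1.4 + 0.2*7.0 = 2.8
Step 3: y^k = 2.8, reduced costs: (-2.4, 2.8)
  x^k = (12.0, 0.0), subgradient = b - a^T x = -29.0
  y^{k+1} = 2.8 + 0.2*-29.0 = -3.0
Dual objective at y_3 = -3.0: reduced costs (15.0, 26.0), box minimizer x = (0.0, 0.0)
g(y_3) = b*y + (c1 - a1*y)*x1 + (c2 - a2*y)*x2 = 7*(-3.0) + 15.0*0.0 + 26.0*0.0 = -21.0 + 0.0 + 0.0 = -21.0


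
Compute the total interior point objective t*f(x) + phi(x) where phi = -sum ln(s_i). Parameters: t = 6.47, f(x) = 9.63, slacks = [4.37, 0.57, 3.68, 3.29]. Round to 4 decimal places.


Step 1: Compute log-barrier.
ln values: [1.4748, -0.5621, 1.3029, 1.1909]
phi = -(1.4748 - 0.5621 + 1.3029 + 1.1909) = -3.4064
Step 2: Compute augmented objective.
t*f(x) = 6.47*9.63 = 62.3061
Total = 62.3061 - 3.4064 = 58.8997


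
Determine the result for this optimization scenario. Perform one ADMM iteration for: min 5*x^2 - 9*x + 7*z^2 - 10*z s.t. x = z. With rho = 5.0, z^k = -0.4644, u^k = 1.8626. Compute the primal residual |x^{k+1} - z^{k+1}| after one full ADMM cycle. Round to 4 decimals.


ADMM iteration with rho = 5.0, z^k = -0.4644, u^k = 1.8626
Step 1: x-update.
Minimize 5*x^2 - 9*x + (5.0/2)*(x + 0.4644 + 1.8626)^2
FOC: (2*5 + 5.0)*x = 9 + 5.0*(-0.4644 - 1.8626)
x^{k+1} = -0.1757
Step 2: z-update.
Minimize 7*z^2 - 10*z + (5.0/2)*(-0.1757 - z + 1.8626)^2
FOC: (2*7 + 5.0)*z = 10 + 5.0*(-0.1757 + 1.8626)
z^{k+1} = 0.9702
Step 3: u-update.
u^{k+1} = 1.8626 - 0.1757 - 0.9702 = 0.7167
Step 4: Primal residual = |-0.1757 - 0.9702| = 1.1459


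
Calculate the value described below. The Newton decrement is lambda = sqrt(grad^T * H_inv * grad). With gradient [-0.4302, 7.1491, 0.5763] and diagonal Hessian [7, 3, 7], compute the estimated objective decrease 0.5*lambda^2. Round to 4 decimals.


Step 1: H is diagonal, so H^(-1) * g = [-0.0615, 2.383, 0.0823].
Step 2: g^T H^(-1) g = sum_i g_i^2 / H_ii
  = (-0.4302)^2/7 + (7.1491)^2/3 + (0.5763)^2/7
  = 0.0264 + 17.0365 + 0.0474 = 17.1104
Step 3: Objective decrease = 0.5 * g^T H^(-1) g = 8.5552


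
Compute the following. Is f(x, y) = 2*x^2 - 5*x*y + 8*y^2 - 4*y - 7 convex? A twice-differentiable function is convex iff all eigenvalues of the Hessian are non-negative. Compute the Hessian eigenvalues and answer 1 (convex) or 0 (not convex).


The Hessian of f(x,y) = 2*x^2 - 5*x*y + 8*y^2 - 4*y - 7 is:
H = [[4, -5], [-5, 16]]
Trace = 4 + 16 = 20
Determinant = 4*16 - (-5)^2 = 39
Discriminant = (20)^2 - 4*39 = 244.0
Eigenvalues: lambda_1 = 2.1898, lambda_2 = 17.8102
The function is convex.

1


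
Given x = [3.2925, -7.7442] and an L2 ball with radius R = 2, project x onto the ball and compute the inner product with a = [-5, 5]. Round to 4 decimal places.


Step 1: Compute ||x|| (intermediates to 6 decimals).
||x|| = sqrt(3.2925^2 + (-7.7442)^2) = 8.415057
Step 2: Project.
Since ||x|| > R, scale = R/||x|| = 2/8.415057 = 0.237669, proj(x) = scale * x
proj(x) = [0.782525, -1.840556]
Step 3: Dot product.
a^T * proj(x) = -5*0.782525 + 5*(-1.840556) = -13.1154


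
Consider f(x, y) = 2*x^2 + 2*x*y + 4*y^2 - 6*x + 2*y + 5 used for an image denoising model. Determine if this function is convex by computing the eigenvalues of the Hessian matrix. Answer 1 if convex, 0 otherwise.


The Hessian of f(x,y) = 2*x^2 + 2*x*y + 4*y^2 - 6*x + 2*y + 5 is:
H = [[4, 2], [2, 8]]
Trace = 4 + 8 = 12
Determinant = 4*8 - (2)^2 = 28
Discriminant = (12)^2 - 4*28 = 32.0
Eigenvalues: lambda_1 = 3.1716, lambda_2 = 8.8284
The function is convex.

1


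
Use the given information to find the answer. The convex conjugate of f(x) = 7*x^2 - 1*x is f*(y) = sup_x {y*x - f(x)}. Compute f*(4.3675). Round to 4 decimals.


f*(y) = sup_x {y*x - a*x^2 - b*x} = sup_x {(y-b)*x - a*x^2}
FOC: (y - b) - 2a*x = 0 => x* = (y - b)/(2a)
x* = (4.3675 + 1)/(2*7) = 0.3834
f*(4.3675) = (y-b)^2/(4a) = (4.3675 + 1)^2/(4*7)
= 28.8101/28 = 1.0289


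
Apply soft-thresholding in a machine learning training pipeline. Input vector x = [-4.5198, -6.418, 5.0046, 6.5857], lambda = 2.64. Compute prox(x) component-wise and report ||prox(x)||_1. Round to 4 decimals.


Soft-thresholding with lambda = 2.64:
prox(-4.5198) = sign(-4.5198)*max(|-4.5198| - 2.64, 0) = -1.8798
prox(-6.418) = sign(-6.418)*max(|-6.418| - 2.64, 0) = -3.778
prox(5.0046) = sign(5.0046)*max(|5.0046| - 2.64, 0) = 2.3646
prox(6.5857) = sign(6.5857)*max(|6.5857| - 2.64, 0) = 3.9457
prox(x) = [-1.8798, -3.778, 2.3646, 3.9457]
||prox(x)||_1 = 1.8798 + 3.778 + 2.3646 + 3.9457 = 11.9681


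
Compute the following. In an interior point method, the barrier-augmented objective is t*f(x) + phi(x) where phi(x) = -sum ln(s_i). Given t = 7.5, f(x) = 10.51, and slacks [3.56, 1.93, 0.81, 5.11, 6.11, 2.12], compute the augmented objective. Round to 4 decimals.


Step 1: Compute log-barrier.
ln values: [1.2698, 0.6575, -0.2107, 1.6312, 1.8099, 0.7514]
phi = -(1.2698 + 0.6575 - 0.2107 + 1.6312 + 1.8099 + 0.7514) = -5.9091
Step 2: Compute augmented objective.
t*f(x) = 7.5*10.51 = 78.825
Total = 78.825 - 5.9091 = 72.9159


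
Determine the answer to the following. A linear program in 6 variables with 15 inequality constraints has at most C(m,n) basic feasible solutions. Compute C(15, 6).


Each vertex corresponds to some choice of n active constraints out of m, so the number of vertices is at most C(m, n) = m! / (n!(m-n)!).
m = 15, n = 6
Numerator: 15 * 14 * 13 * 12 * 11 * 10
Denominator: 6! = 720
C(15, 6) = 5005


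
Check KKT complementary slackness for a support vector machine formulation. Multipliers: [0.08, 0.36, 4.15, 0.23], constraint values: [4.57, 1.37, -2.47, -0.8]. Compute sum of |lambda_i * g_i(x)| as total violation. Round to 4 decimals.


KKT complementary slackness check:
lambda_1 * g_1 = 0.08 * 4.57 = 0.3656
lambda_2 * g_2 = 0.36 * 1.37 = 0.4932
lambda_3 * g_3 = 4.15 * -2.47 = -10.2505
lambda_4 * g_4 = 0.23 * -0.8 = -0.184
Total violation = 0.3656 + 0.4932 + 10.2505 + 0.184 = 11.2933


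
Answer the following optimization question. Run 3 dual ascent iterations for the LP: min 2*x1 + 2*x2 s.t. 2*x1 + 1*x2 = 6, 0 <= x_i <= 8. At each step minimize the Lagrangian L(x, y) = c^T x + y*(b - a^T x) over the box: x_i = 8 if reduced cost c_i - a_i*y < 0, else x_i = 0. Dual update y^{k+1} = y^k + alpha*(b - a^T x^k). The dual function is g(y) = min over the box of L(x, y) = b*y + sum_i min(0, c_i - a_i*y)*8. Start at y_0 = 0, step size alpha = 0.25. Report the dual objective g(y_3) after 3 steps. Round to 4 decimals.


Dual ascent for LP: min 2*x1 + 2*x2, 2*x1 + 1*x2 = 6, 0 <= x_i <= 8
Step 1: y^k = 0.0, reduced costs: (2.0, 2.0)
  x^k = (0.0, 0.0), subgradient = b - a^T x = 6.0
  y^{k+1} = 0.0 + 0.25*6.0 = 1.5
Step 2: y^k = 1.5, reduced costs: (-1.0, 0.5)
  x^k = (8.0, 0.0), subgradient = b - a^T x = -10.0
  y^{k+1} = 1.5 + 0.25*-10.0 = -1.0
Step 3: y^k = -1.0, reduced costs: (4.0, 3.0)
  x^k = (0.0, 0.0), subgradient = b - a^T x = 6.0
  y^{k+1} = -1.0 + 0.25*6.0 = 0.5
Dual objective at y_3 = 0.5: reduced costs (1.0, 1.5), box minimizer x = (0.0, 0.0)
g(y_3) = b*y + (c1 - a1*y)*x1 + (c2 - a2*y)*x2 = 6*0.5 + 1.0*0.0 + 1.5*0.0 = 3.0 + 0.0 + 0.0 = 3.0


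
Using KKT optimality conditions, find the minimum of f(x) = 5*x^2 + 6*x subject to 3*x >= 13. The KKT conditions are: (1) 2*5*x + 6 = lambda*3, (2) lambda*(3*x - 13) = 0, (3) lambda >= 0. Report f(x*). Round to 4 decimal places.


Step 1: Try lambda = 0 (constraint inactive).
x_unc = -6/(2*5) = -0.6
Check: 3*-0.6 = -1.8 < 13 -- violated!
Step 2: Constraint must be active: 3*x = 13
x* = 13/3 = 4.3333 (rounded; the exact value 13/3 is used below)
lambda = (2*5*(13/3) + 6)/3 = 16.4444
Step 3: Compute optimal value.
f(x*) = 5*(13/3)^2 + 6*(13/3) = 119.8889


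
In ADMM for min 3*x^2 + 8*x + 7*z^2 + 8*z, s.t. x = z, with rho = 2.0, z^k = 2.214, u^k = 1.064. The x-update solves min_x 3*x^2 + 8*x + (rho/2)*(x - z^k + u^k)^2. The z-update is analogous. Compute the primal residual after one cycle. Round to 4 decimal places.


ADMM iteration with rho = 2.0, z^k = 2.214, u^k = 1.064
Step 1: x-update.
Minimize 3*x^2 + 8*x + (2.0/2)*(x - 2.214 + 1.064)^2
FOC: (2*3 + 2.0)*x = -8 + 2.0*(2.214 - 1.064)
x^{k+1} = -0.7125
Step 2: z-update.
Minimize 7*z^2 + 8*z + (2.0/2)*(-0.7125 - z + 1.064)^2
FOC: (2*7 + 2.0)*z = -8 + 2.0*(-0.7125 + 1.064)
z^{k+1} = -0.4561
Step 3: u-update.
u^{k+1} = 1.064 - 0.7125 + 0.4561 = 0.8076
Step 4: Primal residual = |-0.7125 + 0.4561| = 0.2564


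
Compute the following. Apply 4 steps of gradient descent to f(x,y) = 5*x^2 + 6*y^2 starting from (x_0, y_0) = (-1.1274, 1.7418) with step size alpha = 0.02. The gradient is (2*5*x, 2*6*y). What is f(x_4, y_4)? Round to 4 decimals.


Gradient descent on f(x,y) = 5*x^2 + 6*y^2.
Starting point: (-1.1274, 1.7418), alpha = 0.02
Step 1: grad_x = 2*5*-1.1274 = -11.274, grad_y = 2*6*1.7418 = 20.9016
  x_1 = -1.1274 - 0.02*-11.274 = -0.9019
  y_1 = 1.7418 - 0.02*20.9016 = 1.3238
Step 2: grad_x = 2*5*-0.9019 = -9.0192, grad_y = 2*6*1.3238 = 15.8852
  x_2 = -0.9019 - 0.02*-9.0192 = -0.7215
  y_2 = 1.3238 - 0.02*15.8852 = 1.0061
Step 3: grad_x = 2*5*-0.7215 = -7.2154, grad_y = 2*6*1.0061 = 12.0728
  x_3 = -0.7215 - 0.02*-7.2154 = -0.5772
  y_3 = 1.0061 - 0.02*12.0728 = 0.7646
Step 4: grad_x = 2*5*-0.5772 = -5.7723, grad_y = 2*6*0.7646 = 9.1753
  x_4 = -0.5772 - 0.02*-5.7723 = -0.4618
  y_4 = 0.7646 - 0.02*9.1753 = 0.5811
f(-0.4618, 0.5811) = 5*(-0.4618)^2 + 6*0.5811^2 = 3.0923


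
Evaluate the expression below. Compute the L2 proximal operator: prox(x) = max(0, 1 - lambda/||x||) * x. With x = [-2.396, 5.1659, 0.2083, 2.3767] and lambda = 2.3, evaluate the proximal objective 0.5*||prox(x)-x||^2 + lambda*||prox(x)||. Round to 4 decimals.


Step 1: Compute ||x||.
||x|| = 6.1741
Step 2: Compute scaling factor.
scale = max(0, 1 - 2.3/6.1741) = 0.6275
Step 3: prox(x) = [-1.5034, 3.2415, 0.1307, 1.4913]
||prox(x)|| = 3.8741
Step 4: Proximal objective.
0.5*||prox-x||^2 = 2.645
lambda*||prox|| = 8.9104
Total = 11.5554


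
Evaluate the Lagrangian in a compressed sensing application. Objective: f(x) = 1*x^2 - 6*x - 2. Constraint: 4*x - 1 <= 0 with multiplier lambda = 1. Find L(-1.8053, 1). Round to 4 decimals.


Step 1: Evaluate f(x).
f(-1.8053) = 1*(-1.8053)^2 - 6*(-1.8053) - 2 = 12.0909
Step 2: Evaluate g(x).
g(-1.8053) = 4*-1.8053 - 1 = -8.2212
Step 3: Compute Lagrangian.
L = 12.0909 + 1*-8.2212 = 3.8697


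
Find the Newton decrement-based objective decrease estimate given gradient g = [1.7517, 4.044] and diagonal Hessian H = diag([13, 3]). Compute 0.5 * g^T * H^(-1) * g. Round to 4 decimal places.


Step 1: H is diagonal, so H^(-1) * g = [0.1347, 1.348].
Step 2: g^T H^(-1) g = sum_i g_i^2 / H_ii
  = (1.7517)^2/13 + (4.044)^2/3
  = 0.236 + 5.4513 = 5.6873
Step 3: Objective decrease = 0.5 * g^T H^(-1) g = 2.8437


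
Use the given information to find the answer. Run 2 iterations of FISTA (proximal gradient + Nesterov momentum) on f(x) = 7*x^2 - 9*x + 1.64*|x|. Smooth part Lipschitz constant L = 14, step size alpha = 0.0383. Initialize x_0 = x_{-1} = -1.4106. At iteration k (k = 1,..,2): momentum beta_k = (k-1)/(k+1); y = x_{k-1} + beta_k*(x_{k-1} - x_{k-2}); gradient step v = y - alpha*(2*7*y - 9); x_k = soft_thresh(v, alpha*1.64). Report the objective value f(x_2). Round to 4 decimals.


FISTA on f(x) = 7*x^2 - 9*x + 1.64*|x|
L = 14, alpha = 0.0383
Iteration 1: beta = 0.0, y = -1.4106 + 0.0*(-1.4106 + 1.4106) = -1.4106
  grad(y) = -28.7484, v = y - alpha*grad = -0.3095
  prox(v) = soft_thresh(-0.3095, 0.0628) = -0.2467
Iteration 2: beta = 0.3333, y = -0.2467 + 0.3333*(-0.2467 + 1.4106) = 0.1412
  grad(y) = -7.0227, v = y - alpha*grad = 0.4102
  prox(v) = soft_thresh(0.4102, 0.0628) = 0.3474
f(x_2) = 7*0.3474^2 - 9*0.3474 + 1.64*|0.3474| = -1.712


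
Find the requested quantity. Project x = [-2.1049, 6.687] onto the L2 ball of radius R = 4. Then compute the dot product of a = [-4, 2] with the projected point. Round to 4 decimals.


Step 1: Compute ||x|| (intermediates to 6 decimals).
||x|| = sqrt((-2.1049)^2 + 6.687^2) = 7.010462
Step 2: Project.
Since ||x|| > R, scale = R/||x|| = 4/7.010462 = 0.570576, proj(x) = scale * x
proj(x) = [-1.201005, 3.815442]
Step 3: Dot product.
a^T * proj(x) = -4*(-1.201005) + 2*3.815442 = 12.4349


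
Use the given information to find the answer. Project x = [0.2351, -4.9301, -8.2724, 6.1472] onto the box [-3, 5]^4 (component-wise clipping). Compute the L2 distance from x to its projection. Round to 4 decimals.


Project each component onto [-3, 5].
clip(0.2351) = 0.2351, clip(-4.9301) = -3.0, clip(-8.2724) = -3.0, clip(6.1472) = 5.0
Projection = [0.2351, -3.0, -3.0, 5.0]
Squared diffs: [0.0, 3.7253, 27.7982, 1.3161]
Distance = sqrt(32.8396) = 5.7306


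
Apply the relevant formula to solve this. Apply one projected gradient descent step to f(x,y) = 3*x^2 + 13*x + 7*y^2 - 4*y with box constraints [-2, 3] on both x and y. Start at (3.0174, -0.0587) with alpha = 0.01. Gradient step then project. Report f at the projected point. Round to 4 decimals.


Step 1: Compute gradient at (3.0174, -0.0587).
grad_x = 2*3*3.0174 + 13 = 31.1044
grad_y = 2*7*-0.0587 - 4 = -4.8218
Step 2: Gradient step.
x_raw = 3.0174 - 0.01*31.1044 = 2.7064
y_raw = -0.0587 - 0.01*-4.8218 = -0.0105
Step 3: Project onto [-2, 3].
x_proj = clip(2.7064) = 2.7064
y_proj = clip(-0.0105) = -0.0105
Step 4: Evaluate f.
f(2.7064, -0.0105) = 57.1984


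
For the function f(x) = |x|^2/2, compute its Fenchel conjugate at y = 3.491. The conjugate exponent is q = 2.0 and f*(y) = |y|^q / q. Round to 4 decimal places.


The conjugate exponent q satisfies 1/p + 1/q = 1.
p = 2, so q = 2/(2 - 1) = 2.0
|y|^q = 3.491^2.0 = 12.1871
f*(3.491) = 12.1871 / 2.0 = 6.0935


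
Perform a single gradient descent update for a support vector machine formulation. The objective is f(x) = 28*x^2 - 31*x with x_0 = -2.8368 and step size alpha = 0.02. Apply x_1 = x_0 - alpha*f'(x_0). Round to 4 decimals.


We compute the gradient at x_0 and apply the update.
f'(x) = 56*x - 31
f'(-2.8368) = 56*-2.8368 - 31 = -189.8608
x_1 = -2.8368 - 0.02*-189.8608 = 0.9604


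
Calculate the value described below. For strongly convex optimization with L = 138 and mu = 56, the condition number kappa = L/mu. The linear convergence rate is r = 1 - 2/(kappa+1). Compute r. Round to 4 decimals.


Step 1: Compute the condition number.
kappa = L/mu = 138/56 = 2.4643
Step 2: Compute the convergence rate.
r = 1 - 2/(kappa + 1) = 1 - 2*mu/(L + mu) = (L - mu)/(L + mu) = 82/194 = 0.4227


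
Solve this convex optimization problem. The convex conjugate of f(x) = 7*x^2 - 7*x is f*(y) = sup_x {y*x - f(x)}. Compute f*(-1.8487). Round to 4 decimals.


f*(y) = sup_x {y*x - a*x^2 - b*x} = sup_x {(y-b)*x - a*x^2}
FOC: (y - b) - 2a*x = 0 => x* = (y - b)/(2a)
x* = (-1.8487 + 7)/(2*7) = 0.368
f*(-1.8487) = (y-b)^2/(4a) = (-1.8487 + 7)^2/(4*7)
= 26.5359/28 = 0.9477


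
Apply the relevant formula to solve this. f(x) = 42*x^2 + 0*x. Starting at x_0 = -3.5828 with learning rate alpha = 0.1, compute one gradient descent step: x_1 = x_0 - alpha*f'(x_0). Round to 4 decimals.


We compute the gradient at x_0 and apply the update.
f'(x) = 84*x + 0
f'(-3.5828) = 84*-3.5828 + 0 = -300.9552
x_1 = -3.5828 - 0.1*-300.9552 = 26.5127


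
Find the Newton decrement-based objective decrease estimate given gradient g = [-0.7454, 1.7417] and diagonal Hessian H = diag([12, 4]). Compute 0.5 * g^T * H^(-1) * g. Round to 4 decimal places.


Step 1: H is diagonal, so H^(-1) * g = [-0.0621, 0.4354].
Step 2: g^T H^(-1) g = sum_i g_i^2 / H_ii
  = (-0.7454)^2/12 + (1.7417)^2/4
  = 0.0463 + 0.7584 = 0.8047
Step 3: Objective decrease = 0.5 * g^T H^(-1) g = 0.4023


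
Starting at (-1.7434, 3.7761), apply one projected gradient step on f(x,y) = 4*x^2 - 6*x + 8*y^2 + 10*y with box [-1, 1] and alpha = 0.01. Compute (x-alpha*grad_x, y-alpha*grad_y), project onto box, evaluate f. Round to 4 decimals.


Step 1: Compute gradient at (-1.7434, 3.7761).
grad_x = 2*4*-1.7434 - 6 = -19.9472
grad_y = 2*8*3.7761 + 10 = 70.4176
Step 2: Gradient step.
x_raw = -1.7434 - 0.01*-19.9472 = -1.5439
y_raw = 3.7761 - 0.01*70.4176 = 3.0719
Step 3: Project onto [-1, 1].
x_proj = clip(-1.5439) = -1.0
y_proj = clip(3.0719) = 1.0
Step 4: Evaluate f.
f(-1.0, 1.0) = 28.0


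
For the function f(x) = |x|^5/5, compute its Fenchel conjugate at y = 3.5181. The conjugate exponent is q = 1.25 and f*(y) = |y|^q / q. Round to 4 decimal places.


The conjugate exponent q satisfies 1/p + 1/q = 1.
p = 5, so q = 5/(5 - 1) = 1.25
|y|^q = 3.5181^1.25 = 4.8182
f*(3.5181) = 4.8182 / 1.25 = 3.8546


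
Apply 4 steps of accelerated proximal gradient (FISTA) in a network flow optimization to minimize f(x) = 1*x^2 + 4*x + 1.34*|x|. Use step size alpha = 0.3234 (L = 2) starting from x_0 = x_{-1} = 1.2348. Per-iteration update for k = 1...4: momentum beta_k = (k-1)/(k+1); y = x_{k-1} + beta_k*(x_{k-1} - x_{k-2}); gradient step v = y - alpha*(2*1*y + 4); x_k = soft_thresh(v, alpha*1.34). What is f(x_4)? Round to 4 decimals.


FISTA on f(x) = 1*x^2 + 4*x + 1.34*|x|
L = 2, alpha = 0.3234
Iteration 1: beta = 0.0, y = 1.2348 + 0.0*(1.2348 - 1.2348) = 1.2348
  grad(y) = 6.4696, v = y - alpha*grad = -0.8575
  prox(v) = soft_thresh(-0.8575, 0.4334) = -0.4241
Iteration 2: beta = 0.3333, y = -0.4241 + 0.3333*(-0.4241 - 1.2348) = -0.9771
  grad(y) = 2.0458, v = y - alpha*grad = -1.6387
  prox(v) = soft_thresh(-1.6387, 0.4334) = -1.2053
Iteration 3: beta = 0.5, y = -1.2053 + 0.5*(-1.2053 + 0.4241) = -1.596
  grad(y) = 0.8081, v = y - alpha*grad = -1.8573
  prox(v) = soft_thresh(-1.8573, 0.4334) = -1.4239
Iteration 4: beta = 0.6, y = -1.4239 + 0.6*(-1.4239 + 1.2053) = -1.5551
  grad(y) = 0.8898, v = y - alpha*grad = -1.8429
  prox(v) = soft_thresh(-1.8429, 0.4334) = -1.4095
f(x_4) = 1*(-1.4095)^2 + 4*(-1.4095) + 1.34*|-1.4095| = -1.7626


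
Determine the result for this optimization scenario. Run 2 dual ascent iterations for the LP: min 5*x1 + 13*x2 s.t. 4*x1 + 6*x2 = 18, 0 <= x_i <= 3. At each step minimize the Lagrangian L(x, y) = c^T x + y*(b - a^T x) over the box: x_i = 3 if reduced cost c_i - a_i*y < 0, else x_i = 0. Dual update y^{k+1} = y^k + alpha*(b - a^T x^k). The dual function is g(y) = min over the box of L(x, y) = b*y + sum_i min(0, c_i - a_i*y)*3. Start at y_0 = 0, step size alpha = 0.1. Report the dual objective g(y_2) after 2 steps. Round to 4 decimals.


Dual ascent for LP: min 5*x1 + 13*x2, 4*x1 + 6*x2 = 18, 0 <= x_i <= 3
Step 1: y^k = 0.0, reduced costs: (5.0, 13.0)
  x^k = (0.0, 0.0), subgradient = b - a^T x = 18.0
  y^{k+1} = 0.0 + 0.1*18.0 = 1.8
Step 2: y^k = 1.8, reduced costs: (-2.2, 2.2)
  x^k = (3.0, 0.0), subgradient = b - a^T x = 6.0
  y^{k+1} = 1.8 + 0.1*6.0 = 2.4
Dual objective at y_2 = 2.4: reduced costs (-4.6, -1.4), box minimizer x = (3.0, 3.0)
g(y_2) = b*y + (c1 - a1*y)*x1 + (c2 - a2*y)*x2 = 18*2.4 + (-4.6)*3.0 + (-1.4)*3.0 = 43.2 - 13.8 - 4.2 = 25.2
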